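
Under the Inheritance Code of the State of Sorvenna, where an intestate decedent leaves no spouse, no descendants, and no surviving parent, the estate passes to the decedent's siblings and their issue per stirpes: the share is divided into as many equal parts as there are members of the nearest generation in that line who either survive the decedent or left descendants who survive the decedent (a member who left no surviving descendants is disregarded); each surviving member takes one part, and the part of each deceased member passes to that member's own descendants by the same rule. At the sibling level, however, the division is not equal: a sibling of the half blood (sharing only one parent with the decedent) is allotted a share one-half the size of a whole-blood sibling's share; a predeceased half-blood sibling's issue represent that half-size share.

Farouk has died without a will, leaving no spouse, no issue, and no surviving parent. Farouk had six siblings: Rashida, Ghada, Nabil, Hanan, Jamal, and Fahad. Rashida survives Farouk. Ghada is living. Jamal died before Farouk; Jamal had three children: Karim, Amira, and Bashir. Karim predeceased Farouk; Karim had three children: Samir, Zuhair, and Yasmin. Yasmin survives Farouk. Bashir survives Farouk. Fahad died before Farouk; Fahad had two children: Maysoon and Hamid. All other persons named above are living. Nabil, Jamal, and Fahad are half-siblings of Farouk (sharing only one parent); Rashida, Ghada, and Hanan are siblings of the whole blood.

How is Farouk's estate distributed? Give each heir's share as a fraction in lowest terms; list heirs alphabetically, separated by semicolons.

Amira 1/27; Bashir 1/27; Ghada 2/9; Hamid 1/18; Hanan 2/9; Maysoon 1/18; Nabil 1/9; Rashida 2/9; Samir 1/81; Yasmin 1/81; Zuhair 1/81

No spouse, descendants, or parent survives, so the estate passes to Farouk's siblings per stirpes.
Half-blood siblings count for one-half the weight of whole-blood siblings at the initial division.
Dividing 1 in proportion to weights (total weight 9/2): Rashida (weight 1) → 2/9; Ghada (weight 1) → 2/9; Nabil (weight 1/2) → 1/9; Hanan (weight 1) → 2/9; Jamal (weight 1/2) → 1/9; Fahad (weight 1/2) → 1/9.
Rashida is living and takes 2/9.
Ghada is living and takes 2/9.
Nabil is living and takes 1/9.
Hanan is living and takes 2/9.
Jamal predeceased; the 1/9 allotted to Jamal's branch passes to Jamal's issue by representation.
The 1/9 is divided into 3 equal shares of 1/27 among Karim, Amira, Bashir.
Karim predeceased; the 1/27 allotted to Karim's branch passes to Karim's issue by representation.
The 1/27 is divided into 3 equal shares of 1/81 among Samir, Zuhair, Yasmin.
Samir is living and takes 1/81.
Zuhair is living and takes 1/81.
Yasmin is living and takes 1/81.
Amira is living and takes 1/27.
Bashir is living and takes 1/27.
Fahad predeceased; the 1/9 allotted to Fahad's branch passes to Fahad's issue by representation.
The 1/9 is divided into 2 equal shares of 1/18 among Maysoon, Hamid.
Maysoon is living and takes 1/18.
Hamid is living and takes 1/18.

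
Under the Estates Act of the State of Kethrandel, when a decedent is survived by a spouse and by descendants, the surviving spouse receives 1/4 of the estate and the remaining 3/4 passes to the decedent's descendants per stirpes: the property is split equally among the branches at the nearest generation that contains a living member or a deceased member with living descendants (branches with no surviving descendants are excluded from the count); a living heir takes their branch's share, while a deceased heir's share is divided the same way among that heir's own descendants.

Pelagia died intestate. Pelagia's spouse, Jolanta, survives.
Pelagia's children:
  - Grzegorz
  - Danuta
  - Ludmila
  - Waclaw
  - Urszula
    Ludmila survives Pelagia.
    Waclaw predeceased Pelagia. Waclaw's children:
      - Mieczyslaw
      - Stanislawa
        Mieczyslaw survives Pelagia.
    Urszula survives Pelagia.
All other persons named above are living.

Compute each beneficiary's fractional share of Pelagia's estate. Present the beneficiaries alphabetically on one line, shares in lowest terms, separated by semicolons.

Danuta 3/20; Grzegorz 3/20; Jolanta 1/4; Ludmila 3/20; Mieczyslaw 3/40; Stanislawa 3/40; Urszula 3/20

Jolanta, as surviving spouse, takes 1/4.
The remaining 3/4 passes to Pelagia's descendants per stirpes.
The 3/4 is divided into 5 equal shares of 3/20 among Grzegorz, Danuta, Ludmila, Waclaw, Urszula.
Grzegorz is living and takes 3/20.
Danuta is living and takes 3/20.
Ludmila is living and takes 3/20.
Waclaw predeceased; the 3/20 allotted to Waclaw's branch passes to Waclaw's issue by representation.
The 3/20 is divided into 2 equal shares of 3/40 among Mieczyslaw, Stanislawa.
Mieczyslaw is living and takes 3/40.
Stanislawa is living and takes 3/40.
Urszula is living and takes 3/20.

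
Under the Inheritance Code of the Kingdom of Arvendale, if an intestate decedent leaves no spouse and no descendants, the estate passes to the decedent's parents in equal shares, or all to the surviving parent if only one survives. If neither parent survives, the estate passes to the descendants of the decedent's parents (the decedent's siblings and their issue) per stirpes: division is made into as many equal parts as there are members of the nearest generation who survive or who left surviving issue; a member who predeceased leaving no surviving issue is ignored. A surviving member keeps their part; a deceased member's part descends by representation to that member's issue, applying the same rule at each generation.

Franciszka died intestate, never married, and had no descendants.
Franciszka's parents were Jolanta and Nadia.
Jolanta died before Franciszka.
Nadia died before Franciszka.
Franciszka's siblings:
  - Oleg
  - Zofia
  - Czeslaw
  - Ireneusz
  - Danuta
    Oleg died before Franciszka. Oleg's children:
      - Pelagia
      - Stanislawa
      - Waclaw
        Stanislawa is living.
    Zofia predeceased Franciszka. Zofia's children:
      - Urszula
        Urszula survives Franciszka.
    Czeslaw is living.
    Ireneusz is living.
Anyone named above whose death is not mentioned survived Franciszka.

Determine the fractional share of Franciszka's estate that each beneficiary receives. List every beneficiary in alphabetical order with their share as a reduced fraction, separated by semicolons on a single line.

Czeslaw 1/5; Danuta 1/5; Ireneusz 1/5; Pelagia 1/15; Stanislawa 1/15; Urszula 1/5; Waclaw 1/15

Neither parent survives and there are no descendants, so the estate passes to Franciszka's siblings and their issue per stirpes.
The estate is divided into 5 equal shares of 1/5 among Oleg, Zofia, Czeslaw, Ireneusz, Danuta.
Oleg predeceased; the 1/5 allotted to Oleg's branch passes to Oleg's issue by representation.
The 1/5 is divided into 3 equal shares of 1/15 among Pelagia, Stanislawa, Waclaw.
Pelagia is living and takes 1/15.
Stanislawa is living and takes 1/15.
Waclaw is living and takes 1/15.
Zofia predeceased; the 1/5 allotted to Zofia's branch passes to Zofia's issue by representation.
Urszula is the sole taker at this level and receives the full 1/5.
Czeslaw is living and takes 1/5.
Ireneusz is living and takes 1/5.
Danuta is living and takes 1/5.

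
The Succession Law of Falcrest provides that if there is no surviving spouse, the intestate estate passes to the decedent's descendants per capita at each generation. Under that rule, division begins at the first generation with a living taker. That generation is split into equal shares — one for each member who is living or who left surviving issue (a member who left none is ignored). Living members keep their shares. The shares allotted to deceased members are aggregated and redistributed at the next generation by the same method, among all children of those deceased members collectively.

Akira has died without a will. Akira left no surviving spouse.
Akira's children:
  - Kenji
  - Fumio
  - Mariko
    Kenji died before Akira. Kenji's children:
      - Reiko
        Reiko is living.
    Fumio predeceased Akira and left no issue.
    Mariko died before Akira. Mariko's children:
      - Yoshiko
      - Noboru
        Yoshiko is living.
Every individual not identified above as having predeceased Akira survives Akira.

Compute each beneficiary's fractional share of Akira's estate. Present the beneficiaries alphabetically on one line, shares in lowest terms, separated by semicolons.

Noboru 1/3; Reiko 1/3; Yoshiko 1/3

There is no surviving spouse, so the entire estate passes to Akira's descendants per capita at each generation.
No one at generation 1 (Kenji, Mariko) is living; moving to the next generation.
At generation 2 (Reiko, Yoshiko, Noboru) there are 3 shares of (1)/3 = 1/3 each.
Living: Reiko, Yoshiko, and Noboru — each takes 1/3.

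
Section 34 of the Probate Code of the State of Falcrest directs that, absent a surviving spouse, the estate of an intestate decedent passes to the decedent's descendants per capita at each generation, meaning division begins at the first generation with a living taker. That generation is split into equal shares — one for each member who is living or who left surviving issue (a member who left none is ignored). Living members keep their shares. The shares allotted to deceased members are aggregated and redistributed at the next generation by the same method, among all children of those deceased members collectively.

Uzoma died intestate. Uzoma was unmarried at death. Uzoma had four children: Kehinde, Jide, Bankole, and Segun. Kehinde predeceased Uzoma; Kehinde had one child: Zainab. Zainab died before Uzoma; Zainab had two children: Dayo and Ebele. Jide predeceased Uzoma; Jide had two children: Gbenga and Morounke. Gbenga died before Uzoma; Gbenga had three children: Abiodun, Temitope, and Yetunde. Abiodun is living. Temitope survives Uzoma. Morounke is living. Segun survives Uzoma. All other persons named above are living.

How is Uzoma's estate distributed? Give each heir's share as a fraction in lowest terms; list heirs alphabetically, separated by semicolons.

There is no surviving spouse, so the entire estate passes to Uzoma's descendants per capita at each generation.
At generation 1 (Kehinde, Jide, Bankole, Segun) there are 4 shares of (1)/4 = 1/4 each.
Living: Bankole and Segun — each takes 1/4.
Deceased: Kehinde and Jide. Their combined 1/2 is pooled and carried to generation 2.
At generation 2 (Zainab, Gbenga, Morounke) there are 3 shares of (1/2)/3 = 1/6 each.
Living: Morounke — each takes 1/6.
Deceased: Zainab and Gbenga. Their combined 1/3 is pooled and carried to generation 3.
At generation 3 (Dayo, Ebele, Abiodun, Temitope, Yetunde) there are 5 shares of (1/3)/5 = 1/15 each.
Living: Dayo, Ebele, Abiodun, Temitope, and Yetunde — each takes 1/15.

Abiodun 1/15; Bankole 1/4; Dayo 1/15; Ebele 1/15; Morounke 1/6; Segun 1/4; Temitope 1/15; Yetunde 1/15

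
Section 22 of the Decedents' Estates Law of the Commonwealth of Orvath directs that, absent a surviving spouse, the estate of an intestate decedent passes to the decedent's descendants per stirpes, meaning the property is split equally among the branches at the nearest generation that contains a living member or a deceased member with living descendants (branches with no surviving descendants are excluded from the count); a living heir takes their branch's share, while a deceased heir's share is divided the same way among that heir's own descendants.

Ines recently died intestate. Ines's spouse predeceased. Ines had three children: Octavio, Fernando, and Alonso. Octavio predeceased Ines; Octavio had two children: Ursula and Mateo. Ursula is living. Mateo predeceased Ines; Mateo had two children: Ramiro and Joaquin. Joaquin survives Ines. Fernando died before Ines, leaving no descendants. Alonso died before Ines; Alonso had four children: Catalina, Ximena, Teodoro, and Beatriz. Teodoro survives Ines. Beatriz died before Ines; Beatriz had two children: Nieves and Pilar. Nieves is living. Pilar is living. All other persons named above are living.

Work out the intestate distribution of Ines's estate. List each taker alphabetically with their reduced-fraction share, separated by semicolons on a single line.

Catalina 1/8; Joaquin 1/8; Nieves 1/16; Pilar 1/16; Ramiro 1/8; Teodoro 1/8; Ursula 1/4; Ximena 1/8

There is no surviving spouse, so the entire estate passes to Ines's descendants per stirpes.
Fernando left no surviving issue, so that branch lapses and is disregarded.
The estate is divided into 2 equal shares of 1/2 among Octavio, Alonso.
Octavio predeceased; the 1/2 allotted to Octavio's branch passes to Octavio's issue by representation.
The 1/2 is divided into 2 equal shares of 1/4 among Ursula, Mateo.
Ursula is living and takes 1/4.
Mateo predeceased; the 1/4 allotted to Mateo's branch passes to Mateo's issue by representation.
The 1/4 is divided into 2 equal shares of 1/8 among Ramiro, Joaquin.
Ramiro is living and takes 1/8.
Joaquin is living and takes 1/8.
Alonso predeceased; the 1/2 allotted to Alonso's branch passes to Alonso's issue by representation.
The 1/2 is divided into 4 equal shares of 1/8 among Catalina, Ximena, Teodoro, Beatriz.
Catalina is living and takes 1/8.
Ximena is living and takes 1/8.
Teodoro is living and takes 1/8.
Beatriz predeceased; the 1/8 allotted to Beatriz's branch passes to Beatriz's issue by representation.
The 1/8 is divided into 2 equal shares of 1/16 among Nieves, Pilar.
Nieves is living and takes 1/16.
Pilar is living and takes 1/16.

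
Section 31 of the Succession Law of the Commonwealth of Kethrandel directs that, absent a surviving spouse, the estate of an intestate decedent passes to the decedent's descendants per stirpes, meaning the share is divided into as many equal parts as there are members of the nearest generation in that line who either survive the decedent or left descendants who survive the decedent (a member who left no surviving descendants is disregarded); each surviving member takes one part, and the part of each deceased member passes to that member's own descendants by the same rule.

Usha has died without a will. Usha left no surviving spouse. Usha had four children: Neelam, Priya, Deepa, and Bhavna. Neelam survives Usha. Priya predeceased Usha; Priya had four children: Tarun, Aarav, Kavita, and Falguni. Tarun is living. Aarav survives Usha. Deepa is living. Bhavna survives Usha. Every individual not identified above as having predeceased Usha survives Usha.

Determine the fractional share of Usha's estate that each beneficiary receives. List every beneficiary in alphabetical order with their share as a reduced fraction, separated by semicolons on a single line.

There is no surviving spouse, so the entire estate passes to Usha's descendants per stirpes.
The estate is divided into 4 equal shares of 1/4 among Neelam, Priya, Deepa, Bhavna.
Neelam is living and takes 1/4.
Priya predeceased; the 1/4 allotted to Priya's branch passes to Priya's issue by representation.
The 1/4 is divided into 4 equal shares of 1/16 among Tarun, Aarav, Kavita, Falguni.
Tarun is living and takes 1/16.
Aarav is living and takes 1/16.
Kavita is living and takes 1/16.
Falguni is living and takes 1/16.
Deepa is living and takes 1/4.
Bhavna is living and takes 1/4.

Aarav 1/16; Bhavna 1/4; Deepa 1/4; Falguni 1/16; Kavita 1/16; Neelam 1/4; Tarun 1/16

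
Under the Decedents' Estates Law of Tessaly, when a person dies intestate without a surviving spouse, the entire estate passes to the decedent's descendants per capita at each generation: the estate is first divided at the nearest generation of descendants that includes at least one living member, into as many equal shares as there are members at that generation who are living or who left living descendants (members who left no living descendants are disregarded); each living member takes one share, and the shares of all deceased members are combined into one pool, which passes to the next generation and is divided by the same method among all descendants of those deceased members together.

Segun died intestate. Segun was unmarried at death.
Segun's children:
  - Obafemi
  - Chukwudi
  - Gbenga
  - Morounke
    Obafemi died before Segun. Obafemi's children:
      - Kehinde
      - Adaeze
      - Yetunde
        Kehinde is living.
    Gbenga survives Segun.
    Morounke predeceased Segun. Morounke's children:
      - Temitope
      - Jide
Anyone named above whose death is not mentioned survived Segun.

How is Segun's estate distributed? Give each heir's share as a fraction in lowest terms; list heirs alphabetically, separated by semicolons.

Adaeze 1/10; Chukwudi 1/4; Gbenga 1/4; Jide 1/10; Kehinde 1/10; Temitope 1/10; Yetunde 1/10

There is no surviving spouse, so the entire estate passes to Segun's descendants per capita at each generation.
At generation 1 (Obafemi, Chukwudi, Gbenga, Morounke) there are 4 shares of (1)/4 = 1/4 each.
Living: Chukwudi and Gbenga — each takes 1/4.
Deceased: Obafemi and Morounke. Their combined 1/2 is pooled and carried to generation 2.
At generation 2 (Kehinde, Adaeze, Yetunde, Temitope, Jide) there are 5 shares of (1/2)/5 = 1/10 each.
Living: Kehinde, Adaeze, Yetunde, Temitope, and Jide — each takes 1/10.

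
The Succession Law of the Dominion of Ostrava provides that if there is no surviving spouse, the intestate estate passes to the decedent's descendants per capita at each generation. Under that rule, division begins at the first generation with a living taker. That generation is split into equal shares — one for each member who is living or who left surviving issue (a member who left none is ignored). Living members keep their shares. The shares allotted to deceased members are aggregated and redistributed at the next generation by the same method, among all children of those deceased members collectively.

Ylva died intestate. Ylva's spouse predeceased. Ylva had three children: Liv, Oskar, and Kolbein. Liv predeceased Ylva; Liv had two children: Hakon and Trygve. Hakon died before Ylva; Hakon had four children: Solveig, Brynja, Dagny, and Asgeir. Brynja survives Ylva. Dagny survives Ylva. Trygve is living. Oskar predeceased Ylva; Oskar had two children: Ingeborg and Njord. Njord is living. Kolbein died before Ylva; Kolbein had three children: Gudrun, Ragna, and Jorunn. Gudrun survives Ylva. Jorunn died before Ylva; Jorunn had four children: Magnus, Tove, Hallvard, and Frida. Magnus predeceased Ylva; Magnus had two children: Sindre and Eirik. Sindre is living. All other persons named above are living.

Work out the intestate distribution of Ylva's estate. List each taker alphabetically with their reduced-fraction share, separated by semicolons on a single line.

Asgeir 1/28; Brynja 1/28; Dagny 1/28; Eirik 1/56; Frida 1/28; Gudrun 1/7; Hallvard 1/28; Ingeborg 1/7; Njord 1/7; Ragna 1/7; Sindre 1/56; Solveig 1/28; Tove 1/28; Trygve 1/7

There is no surviving spouse, so the entire estate passes to Ylva's descendants per capita at each generation.
No one at generation 1 (Liv, Oskar, Kolbein) is living; moving to the next generation.
At generation 2 (Hakon, Trygve, Ingeborg, Njord, Gudrun, Ragna, Jorunn) there are 7 shares of (1)/7 = 1/7 each.
Living: Trygve, Ingeborg, Njord, Gudrun, and Ragna — each takes 1/7.
Deceased: Hakon and Jorunn. Their combined 2/7 is pooled and carried to generation 3.
At generation 3 (Solveig, Brynja, Dagny, Asgeir, Magnus, Tove, Hallvard, Frida) there are 8 shares of (2/7)/8 = 1/28 each.
Living: Solveig, Brynja, Dagny, Asgeir, Tove, Hallvard, and Frida — each takes 1/28.
Deceased: Magnus. That 1/28 share is carried to generation 4.
At generation 4 (Sindre, Eirik) there are 2 shares of (1/28)/2 = 1/56 each.
Living: Sindre and Eirik — each takes 1/56.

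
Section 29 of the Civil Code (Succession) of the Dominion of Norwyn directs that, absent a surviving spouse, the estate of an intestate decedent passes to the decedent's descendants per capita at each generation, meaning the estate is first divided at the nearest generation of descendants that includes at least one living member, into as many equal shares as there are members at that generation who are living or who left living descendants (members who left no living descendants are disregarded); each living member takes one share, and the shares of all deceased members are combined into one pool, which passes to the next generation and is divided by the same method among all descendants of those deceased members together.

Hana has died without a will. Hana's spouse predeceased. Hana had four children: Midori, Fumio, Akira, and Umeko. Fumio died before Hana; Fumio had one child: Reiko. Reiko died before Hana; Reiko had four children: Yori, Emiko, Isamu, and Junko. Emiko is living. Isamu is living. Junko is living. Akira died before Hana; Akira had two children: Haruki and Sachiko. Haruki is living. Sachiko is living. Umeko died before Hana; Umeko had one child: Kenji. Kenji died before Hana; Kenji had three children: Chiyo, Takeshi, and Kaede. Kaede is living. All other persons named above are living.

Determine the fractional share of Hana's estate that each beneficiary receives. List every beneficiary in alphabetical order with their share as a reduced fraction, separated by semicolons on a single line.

Chiyo 3/56; Emiko 3/56; Haruki 3/16; Isamu 3/56; Junko 3/56; Kaede 3/56; Midori 1/4; Sachiko 3/16; Takeshi 3/56; Yori 3/56

There is no surviving spouse, so the entire estate passes to Hana's descendants per capita at each generation.
At generation 1 (Midori, Fumio, Akira, Umeko) there are 4 shares of (1)/4 = 1/4 each.
Living: Midori — each takes 1/4.
Deceased: Fumio, Akira, and Umeko. Their combined 3/4 is pooled and carried to generation 2.
At generation 2 (Reiko, Haruki, Sachiko, Kenji) there are 4 shares of (3/4)/4 = 3/16 each.
Living: Haruki and Sachiko — each takes 3/16.
Deceased: Reiko and Kenji. Their combined 3/8 is pooled and carried to generation 3.
At generation 3 (Yori, Emiko, Isamu, Junko, Chiyo, Takeshi, Kaede) there are 7 shares of (3/8)/7 = 3/56 each.
Living: Yori, Emiko, Isamu, Junko, Chiyo, Takeshi, and Kaede — each takes 3/56.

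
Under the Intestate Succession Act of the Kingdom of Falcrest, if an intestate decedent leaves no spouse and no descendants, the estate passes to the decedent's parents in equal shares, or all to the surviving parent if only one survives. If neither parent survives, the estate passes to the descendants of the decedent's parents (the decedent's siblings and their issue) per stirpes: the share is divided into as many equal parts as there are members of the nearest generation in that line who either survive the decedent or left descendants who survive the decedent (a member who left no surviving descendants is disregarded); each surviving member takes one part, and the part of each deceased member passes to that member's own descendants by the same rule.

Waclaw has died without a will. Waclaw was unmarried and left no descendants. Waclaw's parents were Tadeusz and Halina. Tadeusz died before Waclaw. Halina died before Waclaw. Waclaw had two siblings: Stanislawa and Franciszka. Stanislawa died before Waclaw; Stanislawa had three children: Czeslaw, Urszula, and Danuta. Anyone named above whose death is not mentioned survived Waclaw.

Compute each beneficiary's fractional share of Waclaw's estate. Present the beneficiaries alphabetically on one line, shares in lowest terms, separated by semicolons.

Czeslaw 1/6; Danuta 1/6; Franciszka 1/2; Urszula 1/6

Neither parent survives and there are no descendants, so the estate passes to Waclaw's siblings and their issue per stirpes.
The estate is divided into 2 equal shares of 1/2 among Stanislawa, Franciszka.
Stanislawa predeceased; the 1/2 allotted to Stanislawa's branch passes to Stanislawa's issue by representation.
The 1/2 is divided into 3 equal shares of 1/6 among Czeslaw, Urszula, Danuta.
Czeslaw is living and takes 1/6.
Urszula is living and takes 1/6.
Danuta is living and takes 1/6.
Franciszka is living and takes 1/2.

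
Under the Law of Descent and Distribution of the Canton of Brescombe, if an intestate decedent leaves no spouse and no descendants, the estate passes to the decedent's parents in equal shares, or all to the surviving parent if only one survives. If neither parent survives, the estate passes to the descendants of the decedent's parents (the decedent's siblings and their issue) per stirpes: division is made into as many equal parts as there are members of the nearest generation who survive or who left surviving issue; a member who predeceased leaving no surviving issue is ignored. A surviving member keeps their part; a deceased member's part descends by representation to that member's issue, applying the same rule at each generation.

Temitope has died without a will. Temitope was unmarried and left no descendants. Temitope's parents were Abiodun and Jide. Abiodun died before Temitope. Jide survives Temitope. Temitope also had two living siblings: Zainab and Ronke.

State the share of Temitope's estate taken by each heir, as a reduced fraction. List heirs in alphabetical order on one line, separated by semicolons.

Jide 1

Only one parent, Jide, survives, so Jide takes the entire estate. The siblings take nothing because a surviving parent has priority.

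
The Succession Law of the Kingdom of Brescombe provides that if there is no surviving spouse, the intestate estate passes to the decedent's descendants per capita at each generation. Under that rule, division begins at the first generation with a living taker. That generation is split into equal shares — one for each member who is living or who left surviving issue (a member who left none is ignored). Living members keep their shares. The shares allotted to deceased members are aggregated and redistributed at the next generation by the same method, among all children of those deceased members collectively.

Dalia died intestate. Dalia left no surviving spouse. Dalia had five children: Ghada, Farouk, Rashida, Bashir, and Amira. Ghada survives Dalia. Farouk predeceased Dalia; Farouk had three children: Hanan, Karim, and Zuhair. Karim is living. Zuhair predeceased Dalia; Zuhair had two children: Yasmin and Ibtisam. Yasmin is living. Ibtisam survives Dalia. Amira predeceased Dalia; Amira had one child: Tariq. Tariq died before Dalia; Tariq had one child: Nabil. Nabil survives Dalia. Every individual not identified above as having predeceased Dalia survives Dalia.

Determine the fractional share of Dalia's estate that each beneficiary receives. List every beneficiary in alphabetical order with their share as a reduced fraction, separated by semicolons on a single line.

Bashir 1/5; Ghada 1/5; Hanan 1/10; Ibtisam 1/15; Karim 1/10; Nabil 1/15; Rashida 1/5; Yasmin 1/15

There is no surviving spouse, so the entire estate passes to Dalia's descendants per capita at each generation.
At generation 1 (Ghada, Farouk, Rashida, Bashir, Amira) there are 5 shares of (1)/5 = 1/5 each.
Living: Ghada, Rashida, and Bashir — each takes 1/5.
Deceased: Farouk and Amira. Their combined 2/5 is pooled and carried to generation 2.
At generation 2 (Hanan, Karim, Zuhair, Tariq) there are 4 shares of (2/5)/4 = 1/10 each.
Living: Hanan and Karim — each takes 1/10.
Deceased: Zuhair and Tariq. Their combined 1/5 is pooled and carried to generation 3.
At generation 3 (Yasmin, Ibtisam, Nabil) there are 3 shares of (1/5)/3 = 1/15 each.
Living: Yasmin, Ibtisam, and Nabil — each takes 1/15.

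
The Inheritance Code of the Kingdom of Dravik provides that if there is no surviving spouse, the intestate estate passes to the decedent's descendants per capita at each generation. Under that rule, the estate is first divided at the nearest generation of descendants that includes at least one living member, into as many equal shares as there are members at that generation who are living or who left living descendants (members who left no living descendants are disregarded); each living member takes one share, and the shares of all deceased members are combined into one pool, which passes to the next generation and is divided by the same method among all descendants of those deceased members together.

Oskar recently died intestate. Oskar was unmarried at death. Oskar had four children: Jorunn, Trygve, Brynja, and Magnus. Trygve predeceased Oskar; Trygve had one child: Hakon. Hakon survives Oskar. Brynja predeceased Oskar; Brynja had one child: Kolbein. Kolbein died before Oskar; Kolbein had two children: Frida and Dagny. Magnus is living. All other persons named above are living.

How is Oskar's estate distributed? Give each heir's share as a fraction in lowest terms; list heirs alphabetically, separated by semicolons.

Dagny 1/8; Frida 1/8; Hakon 1/4; Jorunn 1/4; Magnus 1/4

There is no surviving spouse, so the entire estate passes to Oskar's descendants per capita at each generation.
At generation 1 (Jorunn, Trygve, Brynja, Magnus) there are 4 shares of (1)/4 = 1/4 each.
Living: Jorunn and Magnus — each takes 1/4.
Deceased: Trygve and Brynja. Their combined 1/2 is pooled and carried to generation 2.
At generation 2 (Hakon, Kolbein) there are 2 shares of (1/2)/2 = 1/4 each.
Living: Hakon — each takes 1/4.
Deceased: Kolbein. That 1/4 share is carried to generation 3.
At generation 3 (Frida, Dagny) there are 2 shares of (1/4)/2 = 1/8 each.
Living: Frida and Dagny — each takes 1/8.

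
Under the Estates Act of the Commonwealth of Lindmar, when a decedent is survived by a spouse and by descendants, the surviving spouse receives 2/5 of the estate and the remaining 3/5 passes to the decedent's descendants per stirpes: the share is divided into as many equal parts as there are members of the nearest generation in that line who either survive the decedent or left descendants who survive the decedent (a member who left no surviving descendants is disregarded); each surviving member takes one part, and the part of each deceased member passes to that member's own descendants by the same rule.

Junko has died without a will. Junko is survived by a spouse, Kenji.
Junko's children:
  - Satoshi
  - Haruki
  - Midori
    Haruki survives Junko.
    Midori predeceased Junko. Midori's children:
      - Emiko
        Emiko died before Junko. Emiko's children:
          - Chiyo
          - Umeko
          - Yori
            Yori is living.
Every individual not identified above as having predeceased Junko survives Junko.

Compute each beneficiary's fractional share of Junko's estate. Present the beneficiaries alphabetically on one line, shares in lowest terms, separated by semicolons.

Chiyo 1/15; Haruki 1/5; Kenji 2/5; Satoshi 1/5; Umeko 1/15; Yori 1/15

Kenji, as surviving spouse, takes 2/5.
The remaining 3/5 passes to Junko's descendants per stirpes.
The 3/5 is divided into 3 equal shares of 1/5 among Satoshi, Haruki, Midori.
Satoshi is living and takes 1/5.
Haruki is living and takes 1/5.
Midori predeceased; the 1/5 allotted to Midori's branch passes to Midori's issue by representation.
Emiko's line is the sole branch at this level, so the full 1/5 passes to Emiko's issue by representation.
The 1/5 is divided into 3 equal shares of 1/15 among Chiyo, Umeko, Yori.
Chiyo is living and takes 1/15.
Umeko is living and takes 1/15.
Yori is living and takes 1/15.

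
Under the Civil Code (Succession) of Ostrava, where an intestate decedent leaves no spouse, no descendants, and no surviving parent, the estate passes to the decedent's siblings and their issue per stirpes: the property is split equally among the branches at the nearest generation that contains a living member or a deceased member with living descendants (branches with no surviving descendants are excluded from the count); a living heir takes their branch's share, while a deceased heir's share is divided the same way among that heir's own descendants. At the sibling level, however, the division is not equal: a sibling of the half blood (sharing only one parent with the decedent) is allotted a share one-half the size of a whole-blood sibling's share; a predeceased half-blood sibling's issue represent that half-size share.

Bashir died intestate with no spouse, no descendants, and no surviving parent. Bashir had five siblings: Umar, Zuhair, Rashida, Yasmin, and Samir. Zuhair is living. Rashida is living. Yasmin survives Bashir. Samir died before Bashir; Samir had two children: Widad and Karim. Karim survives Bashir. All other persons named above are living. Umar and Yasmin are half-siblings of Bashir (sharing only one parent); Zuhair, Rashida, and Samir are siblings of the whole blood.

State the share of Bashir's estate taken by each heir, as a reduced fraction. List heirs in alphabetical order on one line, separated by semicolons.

Karim 1/8; Rashida 1/4; Umar 1/8; Widad 1/8; Yasmin 1/8; Zuhair 1/4

No spouse, descendants, or parent survives, so the estate passes to Bashir's siblings per stirpes.
Half-blood siblings count for one-half the weight of whole-blood siblings at the initial division.
Dividing 1 in proportion to weights (total weight 4): Umar (weight 1/2) → 1/8; Zuhair (weight 1) → 1/4; Rashida (weight 1) → 1/4; Yasmin (weight 1/2) → 1/8; Samir (weight 1) → 1/4.
Umar is living and takes 1/8.
Zuhair is living and takes 1/4.
Rashida is living and takes 1/4.
Yasmin is living and takes 1/8.
Samir predeceased; the 1/4 allotted to Samir's branch passes to Samir's issue by representation.
The 1/4 is divided into 2 equal shares of 1/8 among Widad, Karim.
Widad is living and takes 1/8.
Karim is living and takes 1/8.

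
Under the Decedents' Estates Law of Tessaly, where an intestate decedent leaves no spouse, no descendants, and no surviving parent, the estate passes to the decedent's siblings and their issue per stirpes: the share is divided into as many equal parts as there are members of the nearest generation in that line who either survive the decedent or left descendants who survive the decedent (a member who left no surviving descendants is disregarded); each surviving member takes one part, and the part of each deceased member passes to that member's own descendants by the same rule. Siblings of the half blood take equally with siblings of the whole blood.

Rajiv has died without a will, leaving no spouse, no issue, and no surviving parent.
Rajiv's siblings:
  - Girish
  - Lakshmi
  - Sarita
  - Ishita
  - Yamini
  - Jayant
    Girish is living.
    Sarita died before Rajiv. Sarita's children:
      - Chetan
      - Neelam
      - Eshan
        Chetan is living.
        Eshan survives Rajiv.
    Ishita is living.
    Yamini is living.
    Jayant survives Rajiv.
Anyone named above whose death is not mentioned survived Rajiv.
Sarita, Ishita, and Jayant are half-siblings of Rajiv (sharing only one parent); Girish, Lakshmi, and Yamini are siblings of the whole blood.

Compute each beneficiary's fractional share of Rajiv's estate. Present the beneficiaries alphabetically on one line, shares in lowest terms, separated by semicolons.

Chetan 1/18; Eshan 1/18; Girish 1/6; Ishita 1/6; Jayant 1/6; Lakshmi 1/6; Neelam 1/18; Yamini 1/6

No spouse, descendants, or parent survives, so the estate passes to Rajiv's siblings per stirpes.
Half-blood and whole-blood siblings take equally under the stated rule.
The estate is divided into 6 equal shares of 1/6 among Girish, Lakshmi, Sarita, Ishita, Yamini, Jayant.
Girish is living and takes 1/6.
Lakshmi is living and takes 1/6.
Sarita predeceased; the 1/6 allotted to Sarita's branch passes to Sarita's issue by representation.
The 1/6 is divided into 3 equal shares of 1/18 among Chetan, Neelam, Eshan.
Chetan is living and takes 1/18.
Neelam is living and takes 1/18.
Eshan is living and takes 1/18.
Ishita is living and takes 1/6.
Yamini is living and takes 1/6.
Jayant is living and takes 1/6.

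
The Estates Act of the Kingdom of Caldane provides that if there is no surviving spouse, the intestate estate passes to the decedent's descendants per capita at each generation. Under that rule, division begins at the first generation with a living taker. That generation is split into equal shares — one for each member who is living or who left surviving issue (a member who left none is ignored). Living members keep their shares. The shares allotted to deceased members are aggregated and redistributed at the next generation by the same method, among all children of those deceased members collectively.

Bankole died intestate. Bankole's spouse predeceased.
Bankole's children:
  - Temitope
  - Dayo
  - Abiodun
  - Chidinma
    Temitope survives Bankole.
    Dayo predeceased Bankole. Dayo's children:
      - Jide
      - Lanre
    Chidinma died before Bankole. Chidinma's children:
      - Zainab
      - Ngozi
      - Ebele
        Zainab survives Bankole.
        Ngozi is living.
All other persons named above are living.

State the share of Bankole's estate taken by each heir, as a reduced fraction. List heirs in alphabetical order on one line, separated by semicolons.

There is no surviving spouse, so the entire estate passes to Bankole's descendants per capita at each generation.
At generation 1 (Temitope, Dayo, Abiodun, Chidinma) there are 4 shares of (1)/4 = 1/4 each.
Living: Temitope and Abiodun — each takes 1/4.
Deceased: Dayo and Chidinma. Their combined 1/2 is pooled and carried to generation 2.
At generation 2 (Jide, Lanre, Zainab, Ngozi, Ebele) there are 5 shares of (1/2)/5 = 1/10 each.
Living: Jide, Lanre, Zainab, Ngozi, and Ebele — each takes 1/10.

Abiodun 1/4; Ebele 1/10; Jide 1/10; Lanre 1/10; Ngozi 1/10; Temitope 1/4; Zainab 1/10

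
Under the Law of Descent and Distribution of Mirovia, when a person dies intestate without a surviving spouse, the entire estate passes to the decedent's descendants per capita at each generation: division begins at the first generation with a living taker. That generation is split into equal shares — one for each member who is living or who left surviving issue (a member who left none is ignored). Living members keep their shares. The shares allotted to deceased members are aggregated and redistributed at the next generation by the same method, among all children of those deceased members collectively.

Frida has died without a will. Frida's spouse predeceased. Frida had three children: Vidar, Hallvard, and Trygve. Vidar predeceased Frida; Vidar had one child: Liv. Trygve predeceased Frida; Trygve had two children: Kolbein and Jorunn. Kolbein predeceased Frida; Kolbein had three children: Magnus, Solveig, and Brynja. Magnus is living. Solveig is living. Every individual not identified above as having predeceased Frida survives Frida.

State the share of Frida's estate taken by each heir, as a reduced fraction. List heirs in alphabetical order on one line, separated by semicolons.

Brynja 2/27; Hallvard 1/3; Jorunn 2/9; Liv 2/9; Magnus 2/27; Solveig 2/27

There is no surviving spouse, so the entire estate passes to Frida's descendants per capita at each generation.
At generation 1 (Vidar, Hallvard, Trygve) there are 3 shares of (1)/3 = 1/3 each.
Living: Hallvard — each takes 1/3.
Deceased: Vidar and Trygve. Their combined 2/3 is pooled and carried to generation 2.
At generation 2 (Liv, Kolbein, Jorunn) there are 3 shares of (2/3)/3 = 2/9 each.
Living: Liv and Jorunn — each takes 2/9.
Deceased: Kolbein. That 2/9 share is carried to generation 3.
At generation 3 (Magnus, Solveig, Brynja) there are 3 shares of (2/9)/3 = 2/27 each.
Living: Magnus, Solveig, and Brynja — each takes 2/27.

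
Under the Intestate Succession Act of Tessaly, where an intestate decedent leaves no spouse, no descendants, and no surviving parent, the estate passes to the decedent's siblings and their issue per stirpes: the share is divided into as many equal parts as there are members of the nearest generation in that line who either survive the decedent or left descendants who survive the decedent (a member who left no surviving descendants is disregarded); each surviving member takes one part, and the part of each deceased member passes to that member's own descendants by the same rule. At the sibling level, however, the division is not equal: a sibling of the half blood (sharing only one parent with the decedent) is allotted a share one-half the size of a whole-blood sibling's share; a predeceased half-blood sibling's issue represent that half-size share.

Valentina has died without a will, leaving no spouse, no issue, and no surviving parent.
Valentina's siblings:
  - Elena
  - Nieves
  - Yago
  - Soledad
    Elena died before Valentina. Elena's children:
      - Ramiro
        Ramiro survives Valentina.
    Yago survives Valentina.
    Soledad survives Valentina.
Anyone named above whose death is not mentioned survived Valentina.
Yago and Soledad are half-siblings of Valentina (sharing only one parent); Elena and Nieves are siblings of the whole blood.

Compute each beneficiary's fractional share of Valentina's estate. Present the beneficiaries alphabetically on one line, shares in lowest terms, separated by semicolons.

No spouse, descendants, or parent survives, so the estate passes to Valentina's siblings per stirpes.
Half-blood siblings count for one-half the weight of whole-blood siblings at the initial division.
Dividing 1 in proportion to weights (total weight 3): Elena (weight 1) → 1/3; Nieves (weight 1) → 1/3; Yago (weight 1/2) → 1/6; Soledad (weight 1/2) → 1/6.
Elena predeceased; the 1/3 allotted to Elena's branch passes to Elena's issue by representation.
Ramiro is the sole taker at this level and receives the full 1/3.
Nieves is living and takes 1/3.
Yago is living and takes 1/6.
Soledad is living and takes 1/6.

Nieves 1/3; Ramiro 1/3; Soledad 1/6; Yago 1/6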